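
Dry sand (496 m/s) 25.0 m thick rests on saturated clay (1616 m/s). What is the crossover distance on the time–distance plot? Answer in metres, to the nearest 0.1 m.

x_cross = 2h·√((V₂+V₁)/(V₂−V₁)).
(V₂+V₁)/(V₂−V₁) = (1616+496)/(1616−496) = 1.8857; √ = 1.3732.
x_cross = 2·25.0·1.3732 = 68.66 m.

68.7 m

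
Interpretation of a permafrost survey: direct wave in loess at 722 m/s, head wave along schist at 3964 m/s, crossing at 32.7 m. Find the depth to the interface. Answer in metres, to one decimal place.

13.6 m

h = (x_cross/2)·√((V₂−V₁)/(V₂+V₁)).
(V₂−V₁)/(V₂+V₁) = (3964−722)/(3964+722) = 0.6918; √ = 0.8318.
h = (32.7/2)·0.8318 = 13.60 m.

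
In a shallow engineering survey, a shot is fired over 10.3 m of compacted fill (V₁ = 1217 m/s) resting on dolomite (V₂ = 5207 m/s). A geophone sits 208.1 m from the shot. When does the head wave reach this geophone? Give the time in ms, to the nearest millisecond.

θ_c = arcsin(V₁/V₂) = arcsin(1217/5207) = 13.52°, cos θ_c = 0.9723.
Intercept time tᵢ = 2h cos θ_c / V₁ = 2·10.3·0.9723/1217 = 0.01646 s.
t = x/V₂ + tᵢ = 208.1/5207 + 0.01646 = 0.05642 s.

56 ms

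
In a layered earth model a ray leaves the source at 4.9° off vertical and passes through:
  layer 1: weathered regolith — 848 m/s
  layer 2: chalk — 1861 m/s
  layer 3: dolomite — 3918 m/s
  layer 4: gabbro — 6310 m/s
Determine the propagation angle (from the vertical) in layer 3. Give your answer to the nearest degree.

Ray parameter p = sin 4.9° / 848 = 1.0073e-04 s/m.
sin θ_3 = p·V_3 = 1.0073e-04 × 3918 = 0.3947.
θ_3 = arcsin 0.3947 = 23.24°.

23°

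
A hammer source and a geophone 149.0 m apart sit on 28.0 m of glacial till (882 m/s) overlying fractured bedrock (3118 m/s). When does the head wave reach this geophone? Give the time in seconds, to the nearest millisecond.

0.109 s

t = x/V₂ + 2h·√(V₂²−V₁²)/(V₁V₂).
√(V₂²−V₁²) = √(3118²−882²) = 2990.7 m/s; delay term = 2·28.0·2990.7/(882·3118) = 0.06090 s.
t = 149.0/3118 + 0.06090 = 0.10869 s.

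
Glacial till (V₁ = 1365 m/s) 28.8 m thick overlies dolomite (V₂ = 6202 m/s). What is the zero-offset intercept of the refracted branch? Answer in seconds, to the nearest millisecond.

0.041 s

θ_c = arcsin(V₁/V₂) = arcsin(1365/6202) = 12.71°; cos θ_c = 0.9755.
tᵢ = 2h·cos θ_c / V₁ = 2·28.8·0.9755 / 1365 = 0.04116 s.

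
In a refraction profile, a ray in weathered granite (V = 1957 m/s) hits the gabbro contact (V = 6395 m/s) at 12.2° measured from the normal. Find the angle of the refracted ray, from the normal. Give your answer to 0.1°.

sin θ₁/V₁ = sin θ₂/V₂ ⇒ sin θ₂ = 6395·sin 12.2°/1957 = 6395·0.2113/1957 = 0.6906.
θ₂ = sin⁻¹(0.6906) = 43.67° (from vertical).

43.7°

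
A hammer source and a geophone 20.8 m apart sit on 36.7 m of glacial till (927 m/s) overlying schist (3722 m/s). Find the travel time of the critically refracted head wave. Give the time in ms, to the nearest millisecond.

θ_c = arcsin(V₁/V₂) = arcsin(927/3722) = 14.42°, cos θ_c = 0.9685.
Intercept time tᵢ = 2h cos θ_c / V₁ = 2·36.7·0.9685/927 = 0.07669 s.
t = x/V₂ + tᵢ = 20.8/3722 + 0.07669 = 0.08227 s.

82 ms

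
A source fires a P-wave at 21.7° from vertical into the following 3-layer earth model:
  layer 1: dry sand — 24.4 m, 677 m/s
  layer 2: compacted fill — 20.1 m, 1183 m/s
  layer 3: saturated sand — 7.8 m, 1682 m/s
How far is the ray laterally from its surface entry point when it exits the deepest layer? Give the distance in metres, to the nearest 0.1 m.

Apply Snell's law at each interface; in layer i the horizontal offset is hᵢ·tan θᵢ.
Layer 1: θ = 21.70°; offset = 24.4·tan 21.70° = 9.710 m.
Layer 2: sin θ = 1183·sin 21.7°/677 = 0.6461, θ = 40.25°; offset = 20.1·tan 40.25° = 17.015 m.
Layer 3: sin θ = 1682·sin 21.7°/677 = 0.9186, θ = 66.73°; offset = 7.8·tan 66.73° = 18.135 m.
Σ offsets = 44.860 m.

44.9 m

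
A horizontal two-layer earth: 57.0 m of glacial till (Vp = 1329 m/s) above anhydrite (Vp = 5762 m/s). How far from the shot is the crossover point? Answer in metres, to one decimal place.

x_cross = 2h·√((V₂+V₁)/(V₂−V₁)).
(V₂+V₁)/(V₂−V₁) = (5762+1329)/(5762−1329) = 1.5996; √ = 1.2648.
x_cross = 2·57.0·1.2648 = 144.18 m.

144.2 m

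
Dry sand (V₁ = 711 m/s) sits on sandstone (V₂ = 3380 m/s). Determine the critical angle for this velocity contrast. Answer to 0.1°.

Critical incidence: sin θ_c = V₁/V₂ = 711/3380 = 0.2104.
θ_c = arcsin 0.2104 = 12.14°.

12.1°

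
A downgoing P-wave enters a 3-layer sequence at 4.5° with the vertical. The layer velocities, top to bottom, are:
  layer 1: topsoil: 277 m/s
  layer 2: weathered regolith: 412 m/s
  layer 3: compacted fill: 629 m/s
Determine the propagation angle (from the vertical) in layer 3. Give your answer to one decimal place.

Snell's law across each interface conserves sin θ / V, so sin θ_3 = V_3·sin θ₁/V₁.
sin θ_3 = 629 × sin 4.5° / 277 = 0.1782.
θ_3 = arcsin 0.1782 = 10.26°.

10.3°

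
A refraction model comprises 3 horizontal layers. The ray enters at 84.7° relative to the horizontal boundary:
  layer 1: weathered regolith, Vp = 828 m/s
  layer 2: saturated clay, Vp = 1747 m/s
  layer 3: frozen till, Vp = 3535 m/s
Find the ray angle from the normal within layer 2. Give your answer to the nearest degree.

From the normal: θ₁ = 90° − 84.7° = 5.3°.
Ray parameter p = sin 5.3° / 828 = 1.1156e-04 s/m.
sin θ_2 = p·V_2 = 1.1156e-04 × 1747 = 0.1949.
θ_2 = arcsin 0.1949 = 11.24°.

11°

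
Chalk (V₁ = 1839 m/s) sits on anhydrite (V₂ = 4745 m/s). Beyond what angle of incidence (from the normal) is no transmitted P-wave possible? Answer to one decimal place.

Critical incidence: sin θ_c = V₁/V₂ = 1839/4745 = 0.3876.
θ_c = arcsin 0.3876 = 22.80°.

22.8°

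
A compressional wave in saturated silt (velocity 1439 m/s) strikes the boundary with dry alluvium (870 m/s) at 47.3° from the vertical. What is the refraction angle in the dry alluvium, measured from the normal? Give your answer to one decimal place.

sin θ₁/V₁ = sin θ₂/V₂ ⇒ sin θ₂ = 870·sin 47.3°/1439 = 870·0.7349/1439 = 0.4443.
θ₂ = sin⁻¹(0.4443) = 26.38° (from vertical).

26.4°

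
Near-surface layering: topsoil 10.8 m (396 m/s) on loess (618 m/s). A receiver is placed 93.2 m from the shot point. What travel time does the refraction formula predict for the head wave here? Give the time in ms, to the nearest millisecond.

t = x/V₂ + 2h·√(V₂²−V₁²)/(V₁V₂).
√(V₂²−V₁²) = √(618²−396²) = 474.5 m/s; delay term = 2·10.8·474.5/(396·618) = 0.04188 s.
t = 93.2/618 + 0.04188 = 0.19269 s.

193 ms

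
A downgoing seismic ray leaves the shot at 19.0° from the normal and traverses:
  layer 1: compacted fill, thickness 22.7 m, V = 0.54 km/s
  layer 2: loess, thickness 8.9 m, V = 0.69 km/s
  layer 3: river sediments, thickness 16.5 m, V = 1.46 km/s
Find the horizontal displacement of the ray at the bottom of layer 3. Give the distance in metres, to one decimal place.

42.5 m

Apply Snell's law at each interface; in layer i the horizontal offset is hᵢ·tan θᵢ.
Layer 1: θ = 19.00°; offset = 22.7·tan 19.00° = 7.816 m.
Layer 2: sin θ = 0.69·sin 19.0°/0.54 = 0.4160, θ = 24.58°; offset = 8.9·tan 24.58° = 4.071 m.
Layer 3: sin θ = 1.46·sin 19.0°/0.54 = 0.8802, θ = 61.67°; offset = 16.5·tan 61.67° = 30.607 m.
Total horizontal offset = 42.495 m.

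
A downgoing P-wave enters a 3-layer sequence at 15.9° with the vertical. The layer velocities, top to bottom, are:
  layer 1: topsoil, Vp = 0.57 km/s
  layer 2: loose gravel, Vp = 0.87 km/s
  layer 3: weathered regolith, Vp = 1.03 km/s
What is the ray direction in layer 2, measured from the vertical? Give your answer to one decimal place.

Ray parameter p = sin 15.9° / 0.57 = 4.8063e-01 s/km.
sin θ_2 = p·V_2 = 4.8063e-01 × 0.87 = 0.4181.
θ_2 = arcsin 0.4181 = 24.72°.

24.7°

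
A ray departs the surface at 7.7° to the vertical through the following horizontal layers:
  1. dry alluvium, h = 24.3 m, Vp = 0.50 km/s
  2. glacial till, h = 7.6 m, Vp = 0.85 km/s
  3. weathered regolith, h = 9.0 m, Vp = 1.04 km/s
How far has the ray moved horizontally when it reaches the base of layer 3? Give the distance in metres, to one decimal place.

7.7 m

Apply Snell's law at each interface; in layer i the horizontal offset is hᵢ·tan θᵢ.
Layer 1: θ = 7.70°; offset = 24.3·tan 7.70° = 3.285 m.
Layer 2: sin θ = 0.85·sin 7.7°/0.50 = 0.2278, θ = 13.17°; offset = 7.6·tan 13.17° = 1.778 m.
Layer 3: sin θ = 1.04·sin 7.7°/0.50 = 0.2787, θ = 16.18°; offset = 9.0·tan 16.18° = 2.612 m.
Total horizontal offset = 7.675 m.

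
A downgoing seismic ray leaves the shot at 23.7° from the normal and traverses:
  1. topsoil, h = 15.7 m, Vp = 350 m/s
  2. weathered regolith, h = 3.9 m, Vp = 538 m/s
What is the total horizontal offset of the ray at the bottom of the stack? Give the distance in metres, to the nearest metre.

Apply Snell's law at each interface; in layer i the horizontal offset is hᵢ·tan θᵢ.
Layer 1: θ = 23.70°; offset = 15.7·tan 23.70° = 6.892 m.
Layer 2: sin θ = 538·sin 23.7°/350 = 0.6179, θ = 38.16°; offset = 3.9·tan 38.16° = 3.065 m.
Total horizontal offset = 9.956 m.

10 m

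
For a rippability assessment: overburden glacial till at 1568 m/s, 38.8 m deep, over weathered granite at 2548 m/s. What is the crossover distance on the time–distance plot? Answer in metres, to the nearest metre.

159 m

x_cross = 2h·√((V₂+V₁)/(V₂−V₁)).
(V₂+V₁)/(V₂−V₁) = (2548+1568)/(2548−1568) = 4.2000; √ = 2.0494.
x_cross = 2·38.8·2.0494 = 159.03 m.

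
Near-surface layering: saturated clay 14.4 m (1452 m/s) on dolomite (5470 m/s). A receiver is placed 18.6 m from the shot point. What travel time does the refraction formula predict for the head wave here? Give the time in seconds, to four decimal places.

t = x/V₂ + 2h·√(V₂²−V₁²)/(V₁V₂).
√(V₂²−V₁²) = √(5470²−1452²) = 5273.8 m/s; delay term = 2·14.4·5273.8/(1452·5470) = 0.01912 s.
t = 18.6/5470 + 0.01912 = 0.02252 s.

0.0225 s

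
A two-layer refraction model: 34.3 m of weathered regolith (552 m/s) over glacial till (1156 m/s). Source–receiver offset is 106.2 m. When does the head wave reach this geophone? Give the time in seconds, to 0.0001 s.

0.2011 s

θ_c = arcsin(V₁/V₂) = arcsin(552/1156) = 28.52°, cos θ_c = 0.8786.
Intercept time tᵢ = 2h cos θ_c / V₁ = 2·34.3·0.8786/552 = 0.10919 s.
t = x/V₂ + tᵢ = 106.2/1156 + 0.10919 = 0.20106 s.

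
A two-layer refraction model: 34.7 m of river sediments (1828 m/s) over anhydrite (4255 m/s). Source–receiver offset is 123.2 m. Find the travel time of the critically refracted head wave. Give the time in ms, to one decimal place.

t = x/V₂ + 2h·√(V₂²−V₁²)/(V₁V₂).
√(V₂²−V₁²) = √(4255²−1828²) = 3842.3 m/s; delay term = 2·34.7·3842.3/(1828·4255) = 0.03428 s.
t = 123.2/4255 + 0.03428 = 0.06324 s.

63.2 ms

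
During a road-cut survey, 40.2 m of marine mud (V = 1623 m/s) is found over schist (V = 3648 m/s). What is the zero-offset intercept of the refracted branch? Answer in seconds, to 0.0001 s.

tᵢ = 2h·√(V₂²−V₁²)/(V₁V₂).
√(V₂²−V₁²) = √(3648²−1623²) = 3267.1 m/s.
tᵢ = 2·40.2·3267.1/(1623·3648) = 0.04437 s.

0.0444 s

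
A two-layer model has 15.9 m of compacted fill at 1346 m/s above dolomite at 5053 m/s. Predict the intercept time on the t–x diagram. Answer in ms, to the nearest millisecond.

tᵢ = 2h·√(V₂²−V₁²)/(V₁V₂).
√(V₂²−V₁²) = √(5053²−1346²) = 4870.4 m/s.
tᵢ = 2·15.9·4870.4/(1346·5053) = 0.02277 s.

23 ms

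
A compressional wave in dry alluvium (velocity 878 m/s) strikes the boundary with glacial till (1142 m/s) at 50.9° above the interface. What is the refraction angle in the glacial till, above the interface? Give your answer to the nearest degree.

Angle from the normal: 90° − 50.9° = 39.1°.
sin θ₁/V₁ = sin θ₂/V₂ ⇒ sin θ₂ = 1142·sin 39.1°/878 = 1142·0.6307/878 = 0.8203.
θ₂ = sin⁻¹(0.8203) = 55.12° (from vertical).
From the interface: 90° − 55.12° = 34.88°.

35°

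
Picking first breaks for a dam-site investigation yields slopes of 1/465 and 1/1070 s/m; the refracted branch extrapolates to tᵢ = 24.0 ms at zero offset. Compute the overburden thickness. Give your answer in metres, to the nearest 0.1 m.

6.2 m

h = tᵢ·V₁·V₂ / (2·√(V₂²−V₁²)).
√(V₂²−V₁²) = √(1070² − 465²) = 963.7 m/s.
h = 0.024 s × 465 × 1070 / (2 × 963.7) = 6.20 m.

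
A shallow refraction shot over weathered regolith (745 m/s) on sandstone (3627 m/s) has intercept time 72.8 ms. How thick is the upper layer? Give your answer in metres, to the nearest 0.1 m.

27.7 m

θ_c = arcsin(745/3627) = 11.85°; cos θ_c = 0.9787.
tᵢ = 2h cos θ_c/V₁ ⇒ h = tᵢ·V₁/(2 cos θ_c) = 0.0728·745/(2·0.9787) = 27.71 m.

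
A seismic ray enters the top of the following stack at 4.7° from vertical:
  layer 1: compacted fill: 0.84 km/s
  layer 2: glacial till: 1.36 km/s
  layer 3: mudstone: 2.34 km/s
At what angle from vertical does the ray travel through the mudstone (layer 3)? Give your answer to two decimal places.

13.19°

Ray parameter p = sin 4.7° / 0.84 = 9.7546e-02 s/km.
sin θ_3 = p·V_3 = 9.7546e-02 × 2.34 = 0.2283.
θ_3 = 13.19° from the vertical.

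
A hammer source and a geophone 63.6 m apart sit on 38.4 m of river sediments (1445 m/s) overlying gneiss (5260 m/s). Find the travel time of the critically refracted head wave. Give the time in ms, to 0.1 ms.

63.2 ms

θ_c = arcsin(V₁/V₂) = arcsin(1445/5260) = 15.95°, cos θ_c = 0.9615.
Intercept time tᵢ = 2h cos θ_c / V₁ = 2·38.4·0.9615/1445 = 0.05110 s.
t = x/V₂ + tᵢ = 63.6/5260 + 0.05110 = 0.06320 s.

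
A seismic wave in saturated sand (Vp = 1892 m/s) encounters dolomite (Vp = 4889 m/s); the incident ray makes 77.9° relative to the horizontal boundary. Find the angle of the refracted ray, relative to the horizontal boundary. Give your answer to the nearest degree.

Convert to the normal: θ₁ = 90° − 77.9° = 12.1°.
Snell's law: sin θ₂ = (V₂/V₁)·sin θ₁ = (4889/1892)·sin 12.1° = 0.5417.
θ₂ = arcsin 0.5417 = 32.80° from the normal.
From the interface: 90° − 32.80° = 57.20°.

57°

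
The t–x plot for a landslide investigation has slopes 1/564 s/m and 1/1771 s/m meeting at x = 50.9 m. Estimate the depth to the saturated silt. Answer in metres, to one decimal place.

18.3 m

h = (x_cross/2)·√((V₂−V₁)/(V₂+V₁)).
(V₂−V₁)/(V₂+V₁) = (1771−564)/(1771+564) = 0.5169; √ = 0.7190.
h = (50.9/2)·0.7190 = 18.30 m.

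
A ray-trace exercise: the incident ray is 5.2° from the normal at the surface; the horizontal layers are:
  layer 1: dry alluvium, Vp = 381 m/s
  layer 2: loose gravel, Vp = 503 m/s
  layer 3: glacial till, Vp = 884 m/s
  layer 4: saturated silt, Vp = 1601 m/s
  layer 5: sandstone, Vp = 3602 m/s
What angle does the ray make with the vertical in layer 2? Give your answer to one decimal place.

6.9°

Ray parameter p = sin 5.2° / 381 = 2.3788e-04 s/m.
sin θ_2 = p·V_2 = 2.3788e-04 × 503 = 0.1197.
θ_2 = 6.87° from the vertical.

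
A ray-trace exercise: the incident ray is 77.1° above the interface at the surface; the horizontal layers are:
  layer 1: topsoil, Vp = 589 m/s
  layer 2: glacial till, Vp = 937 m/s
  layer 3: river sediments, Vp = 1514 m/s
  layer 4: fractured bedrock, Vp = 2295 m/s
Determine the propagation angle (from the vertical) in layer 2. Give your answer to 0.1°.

From the normal: θ₁ = 90° − 77.1° = 12.9°.
Ray parameter p = sin 12.9° / 589 = 3.7903e-04 s/m.
sin θ_2 = p·V_2 = 3.7903e-04 × 937 = 0.3552.
θ_2 = 20.80° from the vertical.

20.8°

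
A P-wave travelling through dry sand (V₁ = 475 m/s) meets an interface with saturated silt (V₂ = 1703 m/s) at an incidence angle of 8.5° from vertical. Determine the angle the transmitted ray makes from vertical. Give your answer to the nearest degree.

32°

sin θ₁/V₁ = sin θ₂/V₂ ⇒ sin θ₂ = 1703·sin 8.5°/475 = 1703·0.1478/475 = 0.5299.
θ₂ = arcsin 0.5299 = 32.00° from the normal.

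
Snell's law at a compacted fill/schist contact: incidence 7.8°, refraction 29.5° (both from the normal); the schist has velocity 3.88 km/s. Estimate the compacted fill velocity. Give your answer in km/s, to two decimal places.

sin 7.8° = 0.1357; sin 29.5° = 0.4924.
V₁ = V₂·(sin θ₁/sin θ₂) = 3.88·(0.1357/0.4924) = 1.07 km/s.

1.07 km/s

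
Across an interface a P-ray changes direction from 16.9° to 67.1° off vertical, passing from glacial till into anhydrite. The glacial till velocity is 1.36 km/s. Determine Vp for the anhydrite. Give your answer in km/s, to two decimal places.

sin 16.9° = 0.2907; sin 67.1° = 0.9212.
V₂ = V₁·(sin θ₂/sin θ₁) = 1.36·(0.9212/0.2907) = 4.31 km/s.

4.31 km/s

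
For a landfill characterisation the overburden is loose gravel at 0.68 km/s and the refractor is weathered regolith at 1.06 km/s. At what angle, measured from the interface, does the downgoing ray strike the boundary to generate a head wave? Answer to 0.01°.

Critical incidence: sin θ_c = V₁/V₂ = 0.68/1.06 = 0.6415.
θ_c = arcsin 0.6415 = 39.90°.
Measured from the interface: 90° − 39.90° = 50.10°.

50.10°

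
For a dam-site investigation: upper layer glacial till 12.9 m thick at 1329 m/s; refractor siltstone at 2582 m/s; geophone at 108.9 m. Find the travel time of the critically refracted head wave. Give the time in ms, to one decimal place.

58.8 ms

θ_c = arcsin(V₁/V₂) = arcsin(1329/2582) = 30.98°, cos θ_c = 0.8574.
Intercept time tᵢ = 2h cos θ_c / V₁ = 2·12.9·0.8574/1329 = 0.01664 s.
t = x/V₂ + tᵢ = 108.9/2582 + 0.01664 = 0.05882 s.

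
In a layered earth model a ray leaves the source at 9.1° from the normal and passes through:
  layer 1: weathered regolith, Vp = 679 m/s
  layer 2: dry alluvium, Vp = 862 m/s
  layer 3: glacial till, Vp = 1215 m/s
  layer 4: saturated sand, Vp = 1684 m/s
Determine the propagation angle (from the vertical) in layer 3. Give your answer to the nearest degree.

16°

Snell's law across each interface conserves sin θ / V, so sin θ_3 = V_3·sin θ₁/V₁.
sin θ_3 = 1215 × sin 9.1° / 679 = 0.2830.
θ_3 = arcsin 0.2830 = 16.44°.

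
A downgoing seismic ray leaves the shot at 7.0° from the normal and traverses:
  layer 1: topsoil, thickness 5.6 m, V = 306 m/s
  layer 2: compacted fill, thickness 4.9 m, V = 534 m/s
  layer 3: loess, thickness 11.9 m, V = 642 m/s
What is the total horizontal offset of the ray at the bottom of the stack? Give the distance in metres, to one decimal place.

p = sin θ₁/V₁ = sin 7.0°/306 = 3.9827e-04 s/m is conserved through the stack.
Layer 1: θ = 7.00°; offset = 5.6·tan 7.00° = 0.688 m.
Layer 2: sin θ = p·534 = 0.2127 → θ = 12.28°; offset = 4.9·tan 12.28° = 1.067 m.
Layer 3: sin θ = p·642 = 0.2557 → θ = 14.81°; offset = 11.9·tan 14.81° = 3.147 m.
Summing the layer offsets gives 4.901 m.

4.9 m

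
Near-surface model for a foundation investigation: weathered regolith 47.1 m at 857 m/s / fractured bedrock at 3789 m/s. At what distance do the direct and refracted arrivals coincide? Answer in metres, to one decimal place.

x_cross = 2h·√((V₂+V₁)/(V₂−V₁)).
(V₂+V₁)/(V₂−V₁) = (3789+857)/(3789−857) = 1.5846; √ = 1.2588.
x_cross = 2·47.1·1.2588 = 118.58 m.

118.6 m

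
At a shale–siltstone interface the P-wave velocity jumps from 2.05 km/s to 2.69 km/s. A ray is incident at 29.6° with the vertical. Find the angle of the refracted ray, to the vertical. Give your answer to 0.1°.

40.4°

Snell's law: sin θ₂ = (V₂/V₁)·sin θ₁ = (2.69/2.05)·sin 29.6° = 0.6481.
θ₂ = arcsin 0.6481 = 40.40° from the normal.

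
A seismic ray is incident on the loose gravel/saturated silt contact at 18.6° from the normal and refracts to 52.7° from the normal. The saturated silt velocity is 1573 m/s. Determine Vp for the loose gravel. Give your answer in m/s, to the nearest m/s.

Snell's law: sin 18.6°/V₁ = sin 52.7°/V₂.
V₁ = V₂·sin 18.6°/sin 52.7° = 1573 × 0.4010 = 630.72 m/s.

631 m/s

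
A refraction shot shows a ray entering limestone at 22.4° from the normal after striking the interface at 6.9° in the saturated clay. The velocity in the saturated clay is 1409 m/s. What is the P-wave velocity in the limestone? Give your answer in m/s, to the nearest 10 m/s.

Snell's law: sin 6.9°/V₁ = sin 22.4°/V₂.
V₂ = V₁·sin 22.4°/sin 6.9° = 1409 × 3.1720 = 4469.30 m/s.

4470 m/s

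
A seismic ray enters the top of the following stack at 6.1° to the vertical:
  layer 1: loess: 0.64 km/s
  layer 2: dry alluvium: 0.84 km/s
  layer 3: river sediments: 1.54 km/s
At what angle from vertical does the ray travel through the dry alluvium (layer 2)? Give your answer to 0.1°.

Ray parameter p = sin 6.1° / 0.64 = 1.6604e-01 s/km.
sin θ_2 = p·V_2 = 1.6604e-01 × 0.84 = 0.1395.
θ_2 = 8.02° from the vertical.

8.0°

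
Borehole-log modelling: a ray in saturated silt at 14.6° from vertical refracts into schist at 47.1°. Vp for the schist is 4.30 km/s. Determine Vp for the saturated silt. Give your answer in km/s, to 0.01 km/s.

1.48 km/s

sin 14.6° = 0.2521; sin 47.1° = 0.7325.
V₁ = V₂·(sin θ₁/sin θ₂) = 4.30·(0.2521/0.7325) = 1.48 km/s.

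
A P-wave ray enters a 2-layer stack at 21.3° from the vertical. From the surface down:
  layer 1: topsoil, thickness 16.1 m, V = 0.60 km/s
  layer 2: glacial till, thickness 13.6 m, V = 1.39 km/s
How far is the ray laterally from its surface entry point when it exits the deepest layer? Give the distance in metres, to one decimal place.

p = sin θ₁/V₁ = sin 21.3°/0.60 = 6.0542e-01 s/km is conserved through the stack.
Layer 1: θ = 21.30°; offset = 16.1·tan 21.30° = 6.277 m.
Layer 2: sin θ = p·1.39 = 0.8415 → θ = 57.30°; offset = 13.6·tan 57.30° = 21.186 m.
Σ offsets = 27.463 m.

27.5 m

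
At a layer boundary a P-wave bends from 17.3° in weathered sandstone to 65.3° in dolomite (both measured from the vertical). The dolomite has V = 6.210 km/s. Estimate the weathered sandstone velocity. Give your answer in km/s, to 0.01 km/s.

sin 17.3° = 0.2974; sin 65.3° = 0.9085.
V₁ = V₂·(sin θ₁/sin θ₂) = 6.210·(0.2974/0.9085) = 2.03 km/s.

2.03 km/s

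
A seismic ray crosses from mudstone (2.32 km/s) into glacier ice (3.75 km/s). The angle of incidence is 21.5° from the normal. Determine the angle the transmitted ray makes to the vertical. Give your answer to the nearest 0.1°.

sin θ₁/V₁ = sin θ₂/V₂ ⇒ sin θ₂ = 3.75·sin 21.5°/2.32 = 3.75·0.3665/2.32 = 0.5924.
θ₂ = arcsin 0.5924 = 36.33° from the normal.

36.3°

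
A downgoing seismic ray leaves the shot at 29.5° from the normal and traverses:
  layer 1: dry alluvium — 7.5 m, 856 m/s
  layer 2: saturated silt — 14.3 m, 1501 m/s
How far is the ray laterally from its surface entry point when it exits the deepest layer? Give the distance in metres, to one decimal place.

Apply Snell's law at each interface; in layer i the horizontal offset is hᵢ·tan θᵢ.
Layer 1: θ = 29.50°; offset = 7.5·tan 29.50° = 4.243 m.
Layer 2: sin θ = 1501·sin 29.5°/856 = 0.8635, θ = 59.71°; offset = 14.3·tan 59.71° = 24.479 m.
Total horizontal offset = 28.723 m.

28.7 m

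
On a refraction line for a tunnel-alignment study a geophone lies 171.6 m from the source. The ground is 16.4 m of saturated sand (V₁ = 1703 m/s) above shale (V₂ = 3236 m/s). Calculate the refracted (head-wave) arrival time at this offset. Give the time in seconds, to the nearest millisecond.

0.069 s

θ_c = arcsin(V₁/V₂) = arcsin(1703/3236) = 31.75°, cos θ_c = 0.8503.
Intercept time tᵢ = 2h cos θ_c / V₁ = 2·16.4·0.8503/1703 = 0.01638 s.
t = x/V₂ + tᵢ = 171.6/3236 + 0.01638 = 0.06941 s.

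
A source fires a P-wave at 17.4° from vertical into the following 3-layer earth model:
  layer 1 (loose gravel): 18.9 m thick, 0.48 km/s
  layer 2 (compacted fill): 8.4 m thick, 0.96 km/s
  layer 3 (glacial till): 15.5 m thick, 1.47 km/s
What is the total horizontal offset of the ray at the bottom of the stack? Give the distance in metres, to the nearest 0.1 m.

Apply Snell's law at each interface; in layer i the horizontal offset is hᵢ·tan θᵢ.
Layer 1: θ = 17.40°; offset = 18.9·tan 17.40° = 5.923 m.
Layer 2: sin θ = 0.96·sin 17.4°/0.48 = 0.5981, θ = 36.73°; offset = 8.4·tan 36.73° = 6.269 m.
Layer 3: sin θ = 1.47·sin 17.4°/0.48 = 0.9158, θ = 66.32°; offset = 15.5·tan 66.32° = 35.346 m.
Σ offsets = 47.537 m.

47.5 m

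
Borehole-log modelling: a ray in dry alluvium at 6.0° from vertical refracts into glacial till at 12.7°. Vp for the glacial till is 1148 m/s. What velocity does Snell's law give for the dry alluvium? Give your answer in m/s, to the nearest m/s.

Snell's law: sin 6.0°/V₁ = sin 12.7°/V₂.
V₁ = V₂·sin 6.0°/sin 12.7° = 1148 × 0.4755 = 545.83 m/s.

546 m/s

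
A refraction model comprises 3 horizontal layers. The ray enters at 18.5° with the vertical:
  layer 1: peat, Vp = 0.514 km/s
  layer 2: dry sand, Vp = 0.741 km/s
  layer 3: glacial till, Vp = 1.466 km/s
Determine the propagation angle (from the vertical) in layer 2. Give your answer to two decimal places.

Ray parameter p = sin 18.5° / 0.514 = 6.1732e-01 s/km.
sin θ_2 = p·V_2 = 6.1732e-01 × 0.741 = 0.4574.
θ_2 = 27.22° from the vertical.

27.22°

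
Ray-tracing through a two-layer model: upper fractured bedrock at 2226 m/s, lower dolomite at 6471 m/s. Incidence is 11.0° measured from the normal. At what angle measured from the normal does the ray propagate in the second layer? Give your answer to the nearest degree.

Snell's law: sin θ₂ = (V₂/V₁)·sin θ₁ = (6471/2226)·sin 11.0° = 0.5547.
θ₂ = arcsin 0.5547 = 33.69° from the normal.

34°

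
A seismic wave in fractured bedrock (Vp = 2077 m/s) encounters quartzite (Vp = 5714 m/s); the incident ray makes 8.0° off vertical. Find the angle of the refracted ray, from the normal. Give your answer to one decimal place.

sin θ₁/V₁ = sin θ₂/V₂ ⇒ sin θ₂ = 5714·sin 8.0°/2077 = 5714·0.1392/2077 = 0.3829.
θ₂ = arcsin 0.3829 = 22.51° from the normal.

22.5°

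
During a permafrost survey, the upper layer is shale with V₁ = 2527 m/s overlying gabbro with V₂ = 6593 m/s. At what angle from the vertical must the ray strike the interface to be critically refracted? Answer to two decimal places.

22.54°

At critical incidence the refracted ray runs along the interface (θ₂ = 90°), so sin θ_c = V₁/V₂.
θ_c = arcsin(2527/6593) = arcsin 0.3833 = 22.54°.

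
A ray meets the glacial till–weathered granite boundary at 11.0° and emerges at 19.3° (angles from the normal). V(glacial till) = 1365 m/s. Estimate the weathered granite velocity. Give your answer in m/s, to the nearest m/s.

sin 11.0° = 0.1908; sin 19.3° = 0.3305.
V₂ = V₁·(sin θ₂/sin θ₁) = 1365·(0.3305/0.1908) = 2364.42 m/s.

2364 m/s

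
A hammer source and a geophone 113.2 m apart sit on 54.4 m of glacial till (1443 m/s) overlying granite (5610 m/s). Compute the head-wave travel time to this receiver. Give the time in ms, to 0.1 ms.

93.0 ms

t = x/V₂ + 2h·√(V₂²−V₁²)/(V₁V₂).
√(V₂²−V₁²) = √(5610²−1443²) = 5421.2 m/s; delay term = 2·54.4·5421.2/(1443·5610) = 0.07286 s.
t = 113.2/5610 + 0.07286 = 0.09304 s.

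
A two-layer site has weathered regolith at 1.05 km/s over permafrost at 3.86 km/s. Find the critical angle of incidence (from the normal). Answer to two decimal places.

At critical incidence the refracted ray runs along the interface (θ₂ = 90°), so sin θ_c = V₁/V₂.
θ_c = arcsin(1.05/3.86) = arcsin 0.2720 = 15.78°.

15.78°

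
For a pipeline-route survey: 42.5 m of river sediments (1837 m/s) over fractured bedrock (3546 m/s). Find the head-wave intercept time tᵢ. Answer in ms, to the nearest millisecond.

40 ms

θ_c = arcsin(V₁/V₂) = arcsin(1837/3546) = 31.20°; cos θ_c = 0.8554.
tᵢ = 2h·cos θ_c / V₁ = 2·42.5·0.8554 / 1837 = 0.03958 s.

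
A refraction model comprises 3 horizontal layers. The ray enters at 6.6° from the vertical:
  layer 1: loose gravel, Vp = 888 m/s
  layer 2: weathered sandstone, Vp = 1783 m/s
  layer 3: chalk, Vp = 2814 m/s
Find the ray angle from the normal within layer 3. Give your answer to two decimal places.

21.36°

Ray parameter p = sin 6.6° / 888 = 1.2943e-04 s/m.
sin θ_3 = p·V_3 = 1.2943e-04 × 2814 = 0.3642.
θ_3 = 21.36° from the vertical.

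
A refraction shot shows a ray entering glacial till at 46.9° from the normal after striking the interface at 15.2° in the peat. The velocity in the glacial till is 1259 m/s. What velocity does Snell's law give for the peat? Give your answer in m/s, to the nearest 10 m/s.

Snell's law: sin 15.2°/V₁ = sin 46.9°/V₂.
V₁ = V₂·sin 15.2°/sin 46.9° = 1259 × 0.3591 = 452.09 m/s.

450 m/s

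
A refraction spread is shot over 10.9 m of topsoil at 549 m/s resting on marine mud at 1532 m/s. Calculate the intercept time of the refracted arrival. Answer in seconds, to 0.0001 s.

tᵢ = 2h·√(V₂²−V₁²)/(V₁V₂).
√(V₂²−V₁²) = √(1532²−549²) = 1430.3 m/s.
tᵢ = 2·10.9·1430.3/(549·1532) = 0.03707 s.

0.0371 s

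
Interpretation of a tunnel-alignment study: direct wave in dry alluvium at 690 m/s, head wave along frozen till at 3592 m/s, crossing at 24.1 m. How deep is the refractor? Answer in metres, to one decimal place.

9.9 m

h = (x_cross/2)·√((V₂−V₁)/(V₂+V₁)).
(V₂−V₁)/(V₂+V₁) = (3592−690)/(3592+690) = 0.6777; √ = 0.8232.
h = (24.1/2)·0.8232 = 9.92 m.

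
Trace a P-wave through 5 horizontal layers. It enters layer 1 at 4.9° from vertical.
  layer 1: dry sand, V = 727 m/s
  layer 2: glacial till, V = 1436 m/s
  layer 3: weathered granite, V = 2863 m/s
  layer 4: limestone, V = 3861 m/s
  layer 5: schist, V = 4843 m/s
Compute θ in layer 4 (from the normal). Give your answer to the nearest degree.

27°

Ray parameter p = sin 4.9° / 727 = 1.1749e-04 s/m.
sin θ_4 = p·V_4 = 1.1749e-04 × 3861 = 0.4536.
θ_4 = 26.98° from the vertical.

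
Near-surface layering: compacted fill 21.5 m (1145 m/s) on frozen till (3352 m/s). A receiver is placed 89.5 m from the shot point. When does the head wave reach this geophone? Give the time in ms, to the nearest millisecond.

θ_c = arcsin(V₁/V₂) = arcsin(1145/3352) = 19.97°, cos θ_c = 0.9399.
Intercept time tᵢ = 2h cos θ_c / V₁ = 2·21.5·0.9399/1145 = 0.03530 s.
t = x/V₂ + tᵢ = 89.5/3352 + 0.03530 = 0.06200 s.

62 ms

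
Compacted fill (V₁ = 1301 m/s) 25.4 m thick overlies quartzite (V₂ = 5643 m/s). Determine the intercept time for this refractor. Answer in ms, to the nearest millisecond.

tᵢ = 2h·√(V₂²−V₁²)/(V₁V₂).
√(V₂²−V₁²) = √(5643²−1301²) = 5491.0 m/s.
tᵢ = 2·25.4·5491.0/(1301·5643) = 0.03799 s.

38 ms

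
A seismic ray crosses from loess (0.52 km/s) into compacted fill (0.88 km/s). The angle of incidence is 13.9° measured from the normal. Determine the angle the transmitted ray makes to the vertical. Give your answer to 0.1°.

24.0°

Snell's law: sin θ₂ = (V₂/V₁)·sin θ₁ = (0.88/0.52)·sin 13.9° = 0.4065.
θ₂ = sin⁻¹(0.4065) = 23.99° (from vertical).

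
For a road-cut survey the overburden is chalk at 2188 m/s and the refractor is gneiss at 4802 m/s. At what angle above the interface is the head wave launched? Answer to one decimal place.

62.9°

At critical incidence the refracted ray runs along the interface (θ₂ = 90°), so sin θ_c = V₁/V₂.
θ_c = arcsin(2188/4802) = arcsin 0.4556 = 27.11°.
Measured from the interface: 90° − 27.11° = 62.89°.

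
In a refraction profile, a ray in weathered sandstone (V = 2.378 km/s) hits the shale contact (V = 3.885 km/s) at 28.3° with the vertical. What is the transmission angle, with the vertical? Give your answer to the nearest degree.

Snell's law: sin θ₂ = (V₂/V₁)·sin θ₁ = (3.885/2.378)·sin 28.3° = 0.7745.
θ₂ = sin⁻¹(0.7745) = 50.76° (from vertical).

51°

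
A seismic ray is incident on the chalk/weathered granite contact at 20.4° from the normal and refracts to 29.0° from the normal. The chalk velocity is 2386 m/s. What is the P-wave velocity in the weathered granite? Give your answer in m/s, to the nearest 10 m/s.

sin 20.4° = 0.3486; sin 29.0° = 0.4848.
V₂ = V₁·(sin θ₂/sin θ₁) = 2386·(0.4848/0.3486) = 3318.56 m/s.

3320 m/s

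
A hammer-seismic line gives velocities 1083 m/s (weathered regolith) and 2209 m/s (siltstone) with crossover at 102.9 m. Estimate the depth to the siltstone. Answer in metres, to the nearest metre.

h = (x_cross/2)·√((V₂−V₁)/(V₂+V₁)).
(V₂−V₁)/(V₂+V₁) = (2209−1083)/(2209+1083) = 0.3420; √ = 0.5848.
h = (102.9/2)·0.5848 = 30.09 m.

30 m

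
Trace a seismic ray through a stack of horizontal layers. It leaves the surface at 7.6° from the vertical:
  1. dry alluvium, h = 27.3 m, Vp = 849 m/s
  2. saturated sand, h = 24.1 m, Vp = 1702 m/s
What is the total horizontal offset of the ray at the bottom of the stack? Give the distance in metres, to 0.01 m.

Ray parameter p = sin 7.6° / 849 m/s = 1.5578e-04 s/m.
Layer 1: θ = 7.60°; offset = 27.3·tan 7.60° = 3.6426 m.
Layer 2: sin θ = p·1702 = 0.2651 → θ = 15.38°; offset = 24.1·tan 15.38° = 6.6269 m.
Σ offsets = 10.2695 m.

10.27 m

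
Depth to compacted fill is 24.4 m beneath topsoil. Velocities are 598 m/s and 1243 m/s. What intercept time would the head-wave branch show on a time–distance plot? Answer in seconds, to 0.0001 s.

tᵢ = 2h·√(V₂²−V₁²)/(V₁V₂).
√(V₂²−V₁²) = √(1243²−598²) = 1089.7 m/s.
tᵢ = 2·24.4·1089.7/(598·1243) = 0.07154 s.

0.0715 s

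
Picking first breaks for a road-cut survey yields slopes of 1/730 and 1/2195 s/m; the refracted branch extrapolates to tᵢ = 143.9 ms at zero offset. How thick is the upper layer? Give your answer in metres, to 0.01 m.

55.69 m

h = tᵢ·V₁·V₂ / (2·√(V₂²−V₁²)).
√(V₂²−V₁²) = √(2195² − 730²) = 2070.1 m/s.
h = 0.1439 s × 730 × 2195 / (2 × 2070.1) = 55.69 m.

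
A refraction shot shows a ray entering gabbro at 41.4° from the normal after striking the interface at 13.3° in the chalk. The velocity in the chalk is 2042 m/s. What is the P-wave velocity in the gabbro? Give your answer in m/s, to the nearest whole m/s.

5870 m/s

sin 13.3° = 0.2300; sin 41.4° = 0.6613.
V₂ = V₁·(sin θ₂/sin θ₁) = 2042·(0.6613/0.2300) = 5870.03 m/s.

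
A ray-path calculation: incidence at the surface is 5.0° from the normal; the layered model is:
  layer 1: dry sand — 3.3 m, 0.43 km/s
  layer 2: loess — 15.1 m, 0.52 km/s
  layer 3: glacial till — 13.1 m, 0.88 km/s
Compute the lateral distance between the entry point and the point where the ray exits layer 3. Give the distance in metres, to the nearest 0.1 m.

4.3 m

Apply Snell's law at each interface; in layer i the horizontal offset is hᵢ·tan θᵢ.
Layer 1: θ = 5.00°; offset = 3.3·tan 5.00° = 0.289 m.
Layer 2: sin θ = 0.52·sin 5.0°/0.43 = 0.1054, θ = 6.05°; offset = 15.1·tan 6.05° = 1.600 m.
Layer 3: sin θ = 0.88·sin 5.0°/0.43 = 0.1784, θ = 10.27°; offset = 13.1·tan 10.27° = 2.375 m.
Total horizontal offset = 4.264 m.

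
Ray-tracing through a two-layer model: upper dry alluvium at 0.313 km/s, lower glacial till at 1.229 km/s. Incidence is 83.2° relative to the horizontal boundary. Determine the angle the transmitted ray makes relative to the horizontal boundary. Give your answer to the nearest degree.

62°

Angle from the normal: 90° − 83.2° = 6.8°.
sin θ₁/V₁ = sin θ₂/V₂ ⇒ sin θ₂ = 1.229·sin 6.8°/0.313 = 1.229·0.1184/0.313 = 0.4649.
θ₂ = arcsin 0.4649 = 27.70° from the normal.
From the interface: 90° − 27.70° = 62.30°.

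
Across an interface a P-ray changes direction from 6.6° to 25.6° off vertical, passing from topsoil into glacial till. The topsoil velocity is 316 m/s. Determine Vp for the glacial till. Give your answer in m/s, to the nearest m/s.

Snell's law: sin 6.6°/V₁ = sin 25.6°/V₂.
V₂ = V₁·sin 25.6°/sin 6.6° = 316 × 3.7593 = 1187.95 m/s.

1188 m/s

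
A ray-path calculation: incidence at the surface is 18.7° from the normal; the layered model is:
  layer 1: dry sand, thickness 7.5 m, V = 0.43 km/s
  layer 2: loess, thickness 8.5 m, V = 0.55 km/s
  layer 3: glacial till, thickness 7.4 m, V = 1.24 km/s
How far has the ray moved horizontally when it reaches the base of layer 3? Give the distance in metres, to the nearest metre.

24 m

Apply Snell's law at each interface; in layer i the horizontal offset is hᵢ·tan θᵢ.
Layer 1: θ = 18.70°; offset = 7.5·tan 18.70° = 2.539 m.
Layer 2: sin θ = 0.55·sin 18.7°/0.43 = 0.4101, θ = 24.21°; offset = 8.5·tan 24.21° = 3.822 m.
Layer 3: sin θ = 1.24·sin 18.7°/0.43 = 0.9246, θ = 67.60°; offset = 7.4·tan 67.60° = 17.955 m.
Total horizontal offset = 24.316 m.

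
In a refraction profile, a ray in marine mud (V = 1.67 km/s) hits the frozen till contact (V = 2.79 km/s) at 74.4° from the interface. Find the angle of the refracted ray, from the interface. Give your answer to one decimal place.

63.3°

Angle from the normal: 90° − 74.4° = 15.6°.
Snell's law: sin θ₂ = (V₂/V₁)·sin θ₁ = (2.79/1.67)·sin 15.6° = 0.4493.
θ₂ = arcsin 0.4493 = 26.70° from the normal.
From the interface: 90° − 26.70° = 63.30°.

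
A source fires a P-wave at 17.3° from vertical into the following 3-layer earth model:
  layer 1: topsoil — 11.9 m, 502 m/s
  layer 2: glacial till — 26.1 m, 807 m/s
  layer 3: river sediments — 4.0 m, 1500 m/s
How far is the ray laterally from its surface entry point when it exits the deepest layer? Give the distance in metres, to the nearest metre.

26 m

Apply Snell's law at each interface; in layer i the horizontal offset is hᵢ·tan θᵢ.
Layer 1: θ = 17.30°; offset = 11.9·tan 17.30° = 3.706 m.
Layer 2: sin θ = 807·sin 17.3°/502 = 0.4781, θ = 28.56°; offset = 26.1·tan 28.56° = 14.205 m.
Layer 3: sin θ = 1500·sin 17.3°/502 = 0.8886, θ = 62.69°; offset = 4.0·tan 62.69° = 7.748 m.
Total horizontal offset = 25.660 m.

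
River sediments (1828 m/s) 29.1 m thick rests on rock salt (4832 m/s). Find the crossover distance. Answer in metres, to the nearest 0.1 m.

θ_c = arcsin(1828/4832) = 22.23°, so cos θ_c = 0.9257 and tᵢ = 2h cos θ_c/V₁ = 0.0295 s.
At crossover x/V₁ = x/V₂ + tᵢ ⇒ x = tᵢ/(1/V₁ − 1/V₂) = 0.02947/(5.4705e-04 − 2.0695e-04) = 86.66 m.

86.7 m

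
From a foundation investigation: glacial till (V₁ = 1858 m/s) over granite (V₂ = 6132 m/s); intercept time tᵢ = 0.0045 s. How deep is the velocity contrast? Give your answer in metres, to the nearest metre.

4 m

h = tᵢ·V₁·V₂ / (2·√(V₂²−V₁²)).
√(V₂²−V₁²) = √(6132² − 1858²) = 5843.7 m/s.
h = 0.0045 s × 1858 × 6132 / (2 × 5843.7) = 4.39 m.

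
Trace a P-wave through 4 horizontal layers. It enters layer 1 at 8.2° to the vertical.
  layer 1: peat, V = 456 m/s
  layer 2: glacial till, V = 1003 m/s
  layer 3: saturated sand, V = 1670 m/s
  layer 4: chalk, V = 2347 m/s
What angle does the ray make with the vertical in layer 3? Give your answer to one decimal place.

Ray parameter p = sin 8.2° / 456 = 3.1278e-04 s/m.
sin θ_3 = p·V_3 = 3.1278e-04 × 1670 = 0.5223.
θ_3 = arcsin 0.5223 = 31.49°.

31.5°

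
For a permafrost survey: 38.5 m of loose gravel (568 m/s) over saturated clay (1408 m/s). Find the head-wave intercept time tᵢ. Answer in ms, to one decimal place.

θ_c = arcsin(V₁/V₂) = arcsin(568/1408) = 23.79°; cos θ_c = 0.9150.
tᵢ = 2h·cos θ_c / V₁ = 2·38.5·0.9150 / 568 = 0.12404 s.

124.0 ms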